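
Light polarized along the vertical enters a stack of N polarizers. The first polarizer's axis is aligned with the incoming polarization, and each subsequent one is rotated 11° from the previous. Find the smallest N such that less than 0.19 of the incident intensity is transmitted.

First polarizer is aligned with the polarization: full transmission.
Each further stage multiplies by cos²(11°) = 0.9636.
After N polarizers: T = 0.9636^(N−1). Require T < 0.19 ⇒ N−1 > ln(0.19)/ln(0.9636) = 44.78, so N−1 ≥ 45 and N = 46.
Check: N=46 gives T = 0.1884 < 0.19; N=45 gives T = 0.1956.

N = 46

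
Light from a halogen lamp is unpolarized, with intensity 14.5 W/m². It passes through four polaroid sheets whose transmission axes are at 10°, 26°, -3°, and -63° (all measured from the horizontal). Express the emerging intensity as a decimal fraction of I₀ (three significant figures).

Unpolarized light through the first polarizer → I₁ = 14.5 W/m²/2 = 7.25 W/m², polarized at 10°.
I₂ = I₁ · cos²(16°) = 7.25 · 0.924 = 6.699 W/m².
I₃ = I₂ · cos²(29°) = 6.699 · 0.765 = 5.125 W/m².
I₄ = I₃ · cos²(60°) = 5.125 · 0.25 = 1.281 W/m².
Transmitted fraction = 0.08836.

I/I₀ ≈ 0.0884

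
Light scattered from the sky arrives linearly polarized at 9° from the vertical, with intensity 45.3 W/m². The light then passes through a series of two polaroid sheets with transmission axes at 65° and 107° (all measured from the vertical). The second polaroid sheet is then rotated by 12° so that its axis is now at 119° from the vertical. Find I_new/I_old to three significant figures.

Before rotation:
I₁ = I₀ cos²(65° − 9°) = I₀ cos²(56°) = 0.3127 I₀.
I₂ = I₁ cos²(107° − 65°) = 0.3127 I₀ · cos²(42°) = 0.1727 I₀.
After rotation:
I₁ = I₀ cos²(65° − 9°) = I₀ cos²(56°) = 0.3127 I₀.
I₂ = I₁ cos²(119° − 65°) = 0.3127 I₀ · cos²(54°) = 0.108 I₀.
Ratio = 0.108 / 0.1727 = 0.6256.

I_new/I_old ≈ 0.626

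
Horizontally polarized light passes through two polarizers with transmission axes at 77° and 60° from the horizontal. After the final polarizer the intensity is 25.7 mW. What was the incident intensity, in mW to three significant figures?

By Malus's law, I₁ = I₀ cos²(77° − 0°) = I₀ cos²(77°) = 0.0506 I₀.
I₂ = I₁ cos²(60° − 77°) = 0.0506 I₀ · cos²(17°) = 0.04628 I₀.
So 25.7 mW = 0.04628 I₀, giving I₀ = 25.7/0.04628 = 555.3 mW.

I₀ ≈ 555 mW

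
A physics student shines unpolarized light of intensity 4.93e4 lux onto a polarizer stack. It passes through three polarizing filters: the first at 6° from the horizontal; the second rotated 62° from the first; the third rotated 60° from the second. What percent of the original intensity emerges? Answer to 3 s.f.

≈ 2.76%

Unpolarized light through the first polarizer → I₁ = 4.93e4 lux/2 = 2.465e+04 lux, polarized at 6°.
I₂ = I₁ · cos²(62°) = 2.465e+04 · 0.2204 = 5433 lux.
I₃ = I₂ · cos²(60°) = 5433 · 0.25 = 1358 lux.
That is 2.755% of the incident intensity.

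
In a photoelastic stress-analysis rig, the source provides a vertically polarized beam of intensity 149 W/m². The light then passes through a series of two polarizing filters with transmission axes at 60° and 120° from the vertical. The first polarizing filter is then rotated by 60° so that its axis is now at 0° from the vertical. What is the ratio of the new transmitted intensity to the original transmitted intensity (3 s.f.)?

I_new/I_old ≈ 4.00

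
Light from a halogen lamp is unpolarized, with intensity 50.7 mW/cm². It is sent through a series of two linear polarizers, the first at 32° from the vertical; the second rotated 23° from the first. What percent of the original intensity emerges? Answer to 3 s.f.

≈ 42.4%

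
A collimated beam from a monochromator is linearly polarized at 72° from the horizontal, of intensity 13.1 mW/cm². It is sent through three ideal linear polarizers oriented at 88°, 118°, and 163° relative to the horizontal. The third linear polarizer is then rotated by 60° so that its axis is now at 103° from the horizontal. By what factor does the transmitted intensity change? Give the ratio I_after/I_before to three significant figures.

I_new/I_old ≈ 1.87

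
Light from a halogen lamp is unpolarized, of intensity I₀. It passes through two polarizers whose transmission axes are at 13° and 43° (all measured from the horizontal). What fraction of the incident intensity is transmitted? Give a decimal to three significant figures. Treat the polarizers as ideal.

≈ 0.375 I₀

Unpolarized light through the first polarizer → I₁ = ½ I₀, now polarized at 13°.
I₂ = I₁ cos²(43° − 13°) = 0.5 I₀ · cos²(30°) = 0.375 I₀.
Transmitted fraction = 0.375.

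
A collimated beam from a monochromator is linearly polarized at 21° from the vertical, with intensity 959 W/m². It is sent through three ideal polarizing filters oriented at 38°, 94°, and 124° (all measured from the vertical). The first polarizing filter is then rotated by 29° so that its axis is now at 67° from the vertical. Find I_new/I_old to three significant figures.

I_new/I_old ≈ 1.34

Before rotation:
I₁ = I₀ cos²(38° − 21°) = I₀ cos²(17°) = 0.9145 I₀.
I₂ = I₁ cos²(94° − 38°) = 0.9145 I₀ · cos²(56°) = 0.286 I₀.
I₃ = I₂ cos²(124° − 94°) = 0.286 I₀ · cos²(30°) = 0.2145 I₀.
After rotation:
I₁ = I₀ cos²(67° − 21°) = I₀ cos²(46°) = 0.4826 I₀.
I₂ = I₁ cos²(94° − 67°) = 0.4826 I₀ · cos²(27°) = 0.3831 I₀.
I₃ = I₂ cos²(124° − 94°) = 0.3831 I₀ · cos²(30°) = 0.2873 I₀.
Ratio = 0.2873 / 0.2145 = 1.34.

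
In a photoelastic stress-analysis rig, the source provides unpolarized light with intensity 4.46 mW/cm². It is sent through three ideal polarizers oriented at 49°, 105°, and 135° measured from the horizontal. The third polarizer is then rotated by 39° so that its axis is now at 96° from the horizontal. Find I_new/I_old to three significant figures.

Before rotation:
Unpolarized light through the first polarizer → I₁ = ½ I₀, now polarized at 49°.
I₂ = I₁ cos²(105° − 49°) = 0.5 I₀ · cos²(56°) = 0.1563 I₀.
I₃ = I₂ cos²(135° − 105°) = 0.1563 I₀ · cos²(30°) = 0.1173 I₀.
After rotation:
Unpolarized light through the first polarizer → I₁ = ½ I₀, now polarized at 49°.
I₂ = I₁ cos²(105° − 49°) = 0.5 I₀ · cos²(56°) = 0.1563 I₀.
I₃ = I₂ cos²(96° − 105°) = 0.1563 I₀ · cos²(9°) = 0.1525 I₀.
Ratio = 0.1525 / 0.1173 = 1.301.

I_new/I_old ≈ 1.30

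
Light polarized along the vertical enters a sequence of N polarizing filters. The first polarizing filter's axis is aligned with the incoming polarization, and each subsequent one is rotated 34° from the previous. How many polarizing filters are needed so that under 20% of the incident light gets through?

First polarizer is aligned with the polarization: full transmission.
Each further stage multiplies by cos²(34°) = 0.6873.
After N polarizers: T = 0.6873^(N−1). Require T < 0.20 ⇒ N−1 > ln(0.20)/ln(0.6873) = 4.29, so N−1 ≥ 5 and N = 6.
Check: N=6 gives T = 0.1534 < 0.20; N=5 gives T = 0.2231.

N = 6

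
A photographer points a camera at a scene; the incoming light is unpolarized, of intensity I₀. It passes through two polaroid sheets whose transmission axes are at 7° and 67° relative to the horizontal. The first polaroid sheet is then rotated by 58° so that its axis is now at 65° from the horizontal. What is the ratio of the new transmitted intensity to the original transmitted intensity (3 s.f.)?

Before rotation:
Unpolarized light through the first polarizer → I₁ = ½ I₀, now polarized at 7°.
I₂ = I₁ cos²(67° − 7°) = 0.5 I₀ · cos²(60°) = 0.125 I₀.
After rotation:
Unpolarized light through the first polarizer → I₁ = ½ I₀, now polarized at 65°.
I₂ = I₁ cos²(67° − 65°) = 0.5 I₀ · cos²(2°) = 0.4994 I₀.
Ratio = 0.4994 / 0.125 = 3.995.

I_new/I_old ≈ 4.00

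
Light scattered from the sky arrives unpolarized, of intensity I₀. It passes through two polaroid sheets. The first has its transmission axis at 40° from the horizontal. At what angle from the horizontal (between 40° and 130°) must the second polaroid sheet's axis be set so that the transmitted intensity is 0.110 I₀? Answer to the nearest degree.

Unpolarized light through the first polarizer → I₁ = ½ I₀, now polarized at 40°.
Need I₂/I₀ = 0.11, so cos²(θ − 40°) = 0.11 / 0.5 = 0.22.
θ − 40° = arccos(√0.22) = 62.0°, giving θ ≈ 40 + 62.0 = 102.0°.

θ ≈ 102°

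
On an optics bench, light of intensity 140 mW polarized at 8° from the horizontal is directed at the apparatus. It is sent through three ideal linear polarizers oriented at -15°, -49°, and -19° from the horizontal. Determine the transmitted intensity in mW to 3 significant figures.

I ≈ 61.1 mW

I₁ = 140 mW · cos²(23°) = 118.6 mW.
I₂ = I₁ · cos²(34°) = 118.6 · 0.6873 = 81.53 mW.
I₃ = I₂ · cos²(30°) = 81.53 · 0.75 = 61.15 mW.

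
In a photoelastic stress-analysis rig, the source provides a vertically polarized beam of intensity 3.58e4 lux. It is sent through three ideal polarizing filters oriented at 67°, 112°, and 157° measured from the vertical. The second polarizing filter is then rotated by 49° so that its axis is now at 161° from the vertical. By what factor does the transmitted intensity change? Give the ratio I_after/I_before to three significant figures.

I_new/I_old ≈ 0.0194

Before rotation:
I₁ = I₀ cos²(67° − 0°) = I₀ cos²(67°) = 0.1527 I₀.
I₂ = I₁ cos²(112° − 67°) = 0.1527 I₀ · cos²(45°) = 0.07634 I₀.
I₃ = I₂ cos²(157° − 112°) = 0.07634 I₀ · cos²(45°) = 0.03817 I₀.
After rotation:
I₁ = I₀ cos²(67° − 0°) = I₀ cos²(67°) = 0.1527 I₀.
Angle between axes 1 and 2: 86°. I₂ = 0.1527 I₀ · cos²(86°) = 0.0007429 I₀.
I₃ = I₂ cos²(157° − 161°) = 0.0007429 I₀ · cos²(4°) = 0.0007393 I₀.
Ratio = 0.0007393 / 0.03817 = 0.01937.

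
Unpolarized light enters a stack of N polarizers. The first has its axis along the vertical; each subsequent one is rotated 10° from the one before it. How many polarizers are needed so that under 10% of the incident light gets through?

N = 54

First polarizer halves the unpolarized light: factor 1/2.
Each further stage multiplies by cos²(10°) = 0.9698.
After N polarizers: T = 0.5·0.9698^(N−1). Require T < 0.10 ⇒ N−1 > ln(0.10/0.5)/ln(0.9698) = 52.57, so N−1 ≥ 53 and N = 54.
Check: N=54 gives T = 0.09868 < 0.10; N=53 gives T = 0.1017.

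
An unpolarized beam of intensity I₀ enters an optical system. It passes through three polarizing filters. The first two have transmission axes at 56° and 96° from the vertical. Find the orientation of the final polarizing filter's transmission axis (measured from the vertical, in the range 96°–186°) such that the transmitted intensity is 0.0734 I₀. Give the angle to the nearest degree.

Unpolarized light through the first polarizer → I₁ = ½ I₀, now polarized at 56°.
I₂ = I₁ cos²(96° − 56°) = 0.5 I₀ · cos²(40°) = 0.2934 I₀.
Need I₃/I₀ = 0.0734, so cos²(θ − 96°) = 0.0734 / 0.2934 = 0.2502.
θ − 96° = arccos(√0.2502) = 60.0°, giving θ ≈ 96 + 60.0 = 156.0°.

θ ≈ 156°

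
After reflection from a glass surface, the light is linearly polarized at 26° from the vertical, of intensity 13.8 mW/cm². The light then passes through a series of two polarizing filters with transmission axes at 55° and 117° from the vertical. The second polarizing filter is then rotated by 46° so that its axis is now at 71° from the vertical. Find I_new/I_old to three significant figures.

Before rotation:
By Malus's law, I₁ = I₀ cos²(55° − 26°) = I₀ cos²(29°) = 0.765 I₀.
I₂ = I₁ cos²(117° − 55°) = 0.765 I₀ · cos²(62°) = 0.1686 I₀.
After rotation:
I₁ = I₀ cos²(55° − 26°) = I₀ cos²(29°) = 0.765 I₀.
I₂ = I₁ cos²(71° − 55°) = 0.765 I₀ · cos²(16°) = 0.7068 I₀.
Ratio = 0.7068 / 0.1686 = 4.192.

I_new/I_old ≈ 4.19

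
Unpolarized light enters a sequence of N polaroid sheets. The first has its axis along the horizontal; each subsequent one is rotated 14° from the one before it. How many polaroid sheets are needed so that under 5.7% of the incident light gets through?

N = 38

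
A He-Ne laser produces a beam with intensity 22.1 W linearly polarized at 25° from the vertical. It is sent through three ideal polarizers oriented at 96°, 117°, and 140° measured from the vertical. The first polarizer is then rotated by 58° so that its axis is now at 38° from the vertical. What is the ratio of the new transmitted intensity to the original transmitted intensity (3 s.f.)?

Before rotation:
I₁ = I₀ cos²(96° − 25°) = I₀ cos²(71°) = 0.106 I₀.
I₂ = I₁ cos²(117° − 96°) = 0.106 I₀ · cos²(21°) = 0.09238 I₀.
I₃ = I₂ cos²(140° − 117°) = 0.09238 I₀ · cos²(23°) = 0.07828 I₀.
After rotation:
I₁ = I₀ cos²(38° − 25°) = I₀ cos²(13°) = 0.9494 I₀.
I₂ = I₁ cos²(117° − 38°) = 0.9494 I₀ · cos²(79°) = 0.03457 I₀.
I₃ = I₂ cos²(140° − 117°) = 0.03457 I₀ · cos²(23°) = 0.02929 I₀.
Ratio = 0.02929 / 0.07828 = 0.3742.

I_new/I_old ≈ 0.374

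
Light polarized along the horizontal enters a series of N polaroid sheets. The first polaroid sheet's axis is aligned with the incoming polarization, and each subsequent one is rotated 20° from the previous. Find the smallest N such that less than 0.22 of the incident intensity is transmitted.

First polarizer is aligned with the polarization: full transmission.
Each further stage multiplies by cos²(20°) = 0.883.
After N polarizers: T = 0.883^(N−1). Require T < 0.22 ⇒ N−1 > ln(0.22)/ln(0.883) = 12.17, so N−1 ≥ 13 and N = 14.
Check: N=14 gives T = 0.1984 < 0.22; N=13 gives T = 0.2247.

N = 14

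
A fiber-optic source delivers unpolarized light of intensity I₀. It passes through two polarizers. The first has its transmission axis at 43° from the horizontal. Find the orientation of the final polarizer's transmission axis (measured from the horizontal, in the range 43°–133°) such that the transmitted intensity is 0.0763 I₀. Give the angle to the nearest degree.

Unpolarized light through the first polarizer → I₁ = ½ I₀, now polarized at 43°.
Need I₂/I₀ = 0.0763, so cos²(θ − 43°) = 0.0763 / 0.5 = 0.1526.
θ − 43° = arccos(√0.1526) = 67.0°, giving θ ≈ 43 + 67.0 = 110.0°.

θ ≈ 110°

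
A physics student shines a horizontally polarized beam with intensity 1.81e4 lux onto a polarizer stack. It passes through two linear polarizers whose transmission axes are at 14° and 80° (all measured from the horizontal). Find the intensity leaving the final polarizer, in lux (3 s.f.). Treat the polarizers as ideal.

I ≈ 2820 lux

I₁ = 1.81e4 lux · cos²(14°) = 1.704e+04 lux.
I₂ = I₁ · cos²(66°) = 1.704e+04 · 0.1654 = 2819 lux.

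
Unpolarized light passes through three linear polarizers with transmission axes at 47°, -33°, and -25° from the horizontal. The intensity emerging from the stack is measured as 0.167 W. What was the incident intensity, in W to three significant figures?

I₀ ≈ 11.3 W

Unpolarized light through the first polarizer → I₁ = ½ I₀, now polarized at 47°.
I₂ = I₁ cos²(-33° − 47°) = 0.5 I₀ · cos²(80°) = 0.01508 I₀.
I₃ = I₂ cos²(-25° + 33°) = 0.01508 I₀ · cos²(8°) = 0.01478 I₀.
So 0.167 W = 0.01478 I₀, giving I₀ = 0.167/0.01478 = 11.3 W.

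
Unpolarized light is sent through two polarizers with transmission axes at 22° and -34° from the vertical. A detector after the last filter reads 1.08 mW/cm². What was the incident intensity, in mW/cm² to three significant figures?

I₀ ≈ 6.91 mW/cm²

Unpolarized light through the first polarizer → I₁ = ½ I₀, now polarized at 22°.
I₂ = I₁ cos²(-34° − 22°) = 0.5 I₀ · cos²(56°) = 0.1563 I₀.
So 1.08 mW/cm² = 0.1563 I₀, giving I₀ = 1.08/0.1563 = 6.908 mW/cm².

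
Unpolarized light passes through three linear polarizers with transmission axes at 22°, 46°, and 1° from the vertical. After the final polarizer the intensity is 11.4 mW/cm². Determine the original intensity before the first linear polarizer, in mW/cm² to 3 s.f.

Unpolarized light through the first polarizer → I₁ = ½ I₀, now polarized at 22°.
I₂ = I₁ cos²(46° − 22°) = 0.5 I₀ · cos²(24°) = 0.4173 I₀.
I₃ = I₂ cos²(1° − 46°) = 0.4173 I₀ · cos²(45°) = 0.2086 I₀.
So 11.4 mW/cm² = 0.2086 I₀, giving I₀ = 11.4/0.2086 = 54.64 mW/cm².

I₀ ≈ 54.6 mW/cm²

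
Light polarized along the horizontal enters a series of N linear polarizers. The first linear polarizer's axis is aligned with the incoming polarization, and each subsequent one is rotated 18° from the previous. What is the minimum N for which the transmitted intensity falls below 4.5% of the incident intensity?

N = 32

First polarizer is aligned with the polarization: full transmission.
Each further stage multiplies by cos²(18°) = 0.9045.
After N polarizers: T = 0.9045^(N−1). Require T < 0.045 ⇒ N−1 > ln(0.045)/ln(0.9045) = 30.90, so N−1 ≥ 31 and N = 32.
Check: N=32 gives T = 0.04454 < 0.045; N=31 gives T = 0.04925.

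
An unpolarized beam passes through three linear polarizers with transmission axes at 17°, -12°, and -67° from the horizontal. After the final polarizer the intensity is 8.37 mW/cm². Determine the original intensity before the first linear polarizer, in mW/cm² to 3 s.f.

I₀ ≈ 66.5 mW/cm²

Unpolarized light through the first polarizer → I₁ = ½ I₀, now polarized at 17°.
I₂ = I₁ cos²(-12° − 17°) = 0.5 I₀ · cos²(29°) = 0.3825 I₀.
I₃ = I₂ cos²(-67° + 12°) = 0.3825 I₀ · cos²(55°) = 0.1258 I₀.
So 8.37 mW/cm² = 0.1258 I₀, giving I₀ = 8.37/0.1258 = 66.52 mW/cm².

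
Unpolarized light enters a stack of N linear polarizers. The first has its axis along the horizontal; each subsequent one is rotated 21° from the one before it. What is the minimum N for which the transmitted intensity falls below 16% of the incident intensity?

N = 10

First polarizer halves the unpolarized light: factor 1/2.
Each further stage multiplies by cos²(21°) = 0.8716.
After N polarizers: T = 0.5·0.8716^(N−1). Require T < 0.16 ⇒ N−1 > ln(0.16/0.5)/ln(0.8716) = 8.29, so N−1 ≥ 9 and N = 10.
Check: N=10 gives T = 0.1451 < 0.16; N=9 gives T = 0.1665.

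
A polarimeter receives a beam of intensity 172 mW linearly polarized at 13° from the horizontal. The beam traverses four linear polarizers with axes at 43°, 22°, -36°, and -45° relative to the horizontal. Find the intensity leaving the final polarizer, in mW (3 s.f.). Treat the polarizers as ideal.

I ≈ 30.8 mW

By Malus's law, I₁ = 172 mW · cos²(30°) = 129 mW.
I₂ = I₁ · cos²(21°) = 129 · 0.8716 = 112.4 mW.
I₃ = I₂ · cos²(58°) = 112.4 · 0.2808 = 31.57 mW.
I₄ = I₃ · cos²(9°) = 31.57 · 0.9755 = 30.8 mW.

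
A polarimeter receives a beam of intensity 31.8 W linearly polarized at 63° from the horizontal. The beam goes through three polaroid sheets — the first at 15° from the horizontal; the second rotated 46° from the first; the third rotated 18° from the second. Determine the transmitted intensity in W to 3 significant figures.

I₁ = 31.8 W · cos²(48°) = 14.24 W.
I₂ = I₁ · cos²(46°) = 14.24 · 0.4826 = 6.871 W.
I₃ = I₂ · cos²(18°) = 6.871 · 0.9045 = 6.214 W.

I ≈ 6.21 W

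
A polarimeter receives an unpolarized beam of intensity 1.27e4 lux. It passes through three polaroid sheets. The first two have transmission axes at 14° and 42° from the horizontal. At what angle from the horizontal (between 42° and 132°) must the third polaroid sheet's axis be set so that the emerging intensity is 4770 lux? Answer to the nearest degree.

θ ≈ 53°

Unpolarized light through the first polarizer → I₁ = ½ I₀, now polarized at 14°.
I₂ = I₁ cos²(42° − 14°) = 0.5 I₀ · cos²(28°) = 0.3898 I₀.
Target fraction: 4770 / 1.27e4 lux = 0.3756 of I₀.
Need I₃/I₀ = 0.3756, so cos²(θ − 42°) = 0.3756 / 0.3898 = 0.9636.
θ − 42° = arccos(√0.9636) = 11.0°, giving θ ≈ 42 + 11.0 = 53.0°.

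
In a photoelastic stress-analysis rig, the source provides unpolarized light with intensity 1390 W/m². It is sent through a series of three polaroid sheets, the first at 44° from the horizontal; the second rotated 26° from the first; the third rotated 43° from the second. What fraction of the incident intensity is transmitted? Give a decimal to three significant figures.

I/I₀ ≈ 0.216

Unpolarized light through the first polarizer → I₁ = 1390 W/m²/2 = 695 W/m², polarized at 44°.
I₂ = I₁ · cos²(26°) = 695 · 0.8078 = 561.4 W/m².
I₃ = I₂ · cos²(43°) = 561.4 · 0.5349 = 300.3 W/m².
Transmitted fraction = 0.216.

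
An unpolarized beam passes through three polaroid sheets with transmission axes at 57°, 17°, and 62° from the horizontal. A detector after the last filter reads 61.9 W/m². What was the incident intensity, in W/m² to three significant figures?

Unpolarized light through the first polarizer → I₁ = ½ I₀, now polarized at 57°.
I₂ = I₁ cos²(17° − 57°) = 0.5 I₀ · cos²(40°) = 0.2934 I₀.
I₃ = I₂ cos²(62° − 17°) = 0.2934 I₀ · cos²(45°) = 0.1467 I₀.
So 61.9 W/m² = 0.1467 I₀, giving I₀ = 61.9/0.1467 = 421.9 W/m².

I₀ ≈ 422 W/m²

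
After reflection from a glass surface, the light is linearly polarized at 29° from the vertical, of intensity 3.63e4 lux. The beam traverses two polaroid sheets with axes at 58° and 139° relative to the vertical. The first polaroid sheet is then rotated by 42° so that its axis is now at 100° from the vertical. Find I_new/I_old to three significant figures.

I_new/I_old ≈ 3.42

Before rotation:
I₁ = I₀ cos²(58° − 29°) = I₀ cos²(29°) = 0.765 I₀.
I₂ = I₁ cos²(139° − 58°) = 0.765 I₀ · cos²(81°) = 0.01872 I₀.
After rotation:
I₁ = I₀ cos²(100° − 29°) = I₀ cos²(71°) = 0.106 I₀.
I₂ = I₁ cos²(139° − 100°) = 0.106 I₀ · cos²(39°) = 0.06402 I₀.
Ratio = 0.06402 / 0.01872 = 3.42.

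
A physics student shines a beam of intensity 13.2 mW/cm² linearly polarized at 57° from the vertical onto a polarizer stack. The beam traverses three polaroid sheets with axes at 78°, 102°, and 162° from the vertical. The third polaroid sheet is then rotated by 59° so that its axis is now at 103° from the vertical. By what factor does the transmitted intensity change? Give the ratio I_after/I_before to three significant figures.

Before rotation:
I₁ = I₀ cos²(78° − 57°) = I₀ cos²(21°) = 0.8716 I₀.
I₂ = I₁ cos²(102° − 78°) = 0.8716 I₀ · cos²(24°) = 0.7274 I₀.
I₃ = I₂ cos²(162° − 102°) = 0.7274 I₀ · cos²(60°) = 0.1818 I₀.
After rotation:
I₁ = I₀ cos²(78° − 57°) = I₀ cos²(21°) = 0.8716 I₀.
I₂ = I₁ cos²(102° − 78°) = 0.8716 I₀ · cos²(24°) = 0.7274 I₀.
I₃ = I₂ cos²(103° − 102°) = 0.7274 I₀ · cos²(1°) = 0.7272 I₀.
Ratio = 0.7272 / 0.1818 = 3.999.

I_new/I_old ≈ 4.00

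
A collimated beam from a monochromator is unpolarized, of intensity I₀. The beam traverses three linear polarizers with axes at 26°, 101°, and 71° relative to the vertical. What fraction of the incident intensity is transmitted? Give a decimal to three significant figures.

≈ 0.0251 I₀

Unpolarized light through the first polarizer → I₁ = ½ I₀, now polarized at 26°.
I₂ = I₁ cos²(101° − 26°) = 0.5 I₀ · cos²(75°) = 0.03349 I₀.
I₃ = I₂ cos²(71° − 101°) = 0.03349 I₀ · cos²(30°) = 0.02512 I₀.
Transmitted fraction = 0.02512.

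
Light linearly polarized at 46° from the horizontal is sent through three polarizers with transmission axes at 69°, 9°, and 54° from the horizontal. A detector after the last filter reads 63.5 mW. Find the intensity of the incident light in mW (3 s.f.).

I₁ = I₀ cos²(69° − 46°) = I₀ cos²(23°) = 0.8473 I₀.
I₂ = I₁ cos²(9° − 69°) = 0.8473 I₀ · cos²(60°) = 0.2118 I₀.
I₃ = I₂ cos²(54° − 9°) = 0.2118 I₀ · cos²(45°) = 0.1059 I₀.
So 63.5 mW = 0.1059 I₀, giving I₀ = 63.5/0.1059 = 599.5 mW.

I₀ ≈ 600 mW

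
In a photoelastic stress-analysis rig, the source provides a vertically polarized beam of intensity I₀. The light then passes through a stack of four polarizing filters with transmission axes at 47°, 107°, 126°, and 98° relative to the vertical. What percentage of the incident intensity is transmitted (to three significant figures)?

I₁ = I₀ cos²(47° − 0°) = I₀ cos²(47°) = 0.4651 I₀.
I₂ = I₁ cos²(107° − 47°) = 0.4651 I₀ · cos²(60°) = 0.1163 I₀.
I₃ = I₂ cos²(126° − 107°) = 0.1163 I₀ · cos²(19°) = 0.104 I₀.
I₄ = I₃ cos²(98° − 126°) = 0.104 I₀ · cos²(28°) = 0.08104 I₀.
That is 8.104% of the incident intensity.

≈ 8.10%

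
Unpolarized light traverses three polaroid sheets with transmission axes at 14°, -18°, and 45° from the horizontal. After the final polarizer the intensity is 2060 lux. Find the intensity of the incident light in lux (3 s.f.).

I₀ ≈ 2.78e4 lux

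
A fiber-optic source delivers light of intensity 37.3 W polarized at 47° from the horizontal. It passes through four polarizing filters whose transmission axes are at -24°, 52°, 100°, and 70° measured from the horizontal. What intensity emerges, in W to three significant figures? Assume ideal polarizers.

I ≈ 0.0777 W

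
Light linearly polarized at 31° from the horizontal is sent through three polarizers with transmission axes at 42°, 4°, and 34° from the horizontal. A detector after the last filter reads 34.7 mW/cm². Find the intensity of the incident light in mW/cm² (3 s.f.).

I₀ ≈ 77.3 mW/cm²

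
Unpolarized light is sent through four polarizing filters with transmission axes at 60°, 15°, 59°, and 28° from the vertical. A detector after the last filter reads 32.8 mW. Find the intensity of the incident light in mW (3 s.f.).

Unpolarized light through the first polarizer → I₁ = ½ I₀, now polarized at 60°.
I₂ = I₁ cos²(15° − 60°) = 0.5 I₀ · cos²(45°) = 0.25 I₀.
I₃ = I₂ cos²(59° − 15°) = 0.25 I₀ · cos²(44°) = 0.1294 I₀.
I₄ = I₃ cos²(28° − 59°) = 0.1294 I₀ · cos²(31°) = 0.09505 I₀.
So 32.8 mW = 0.09505 I₀, giving I₀ = 32.8/0.09505 = 345.1 mW.

I₀ ≈ 345 mW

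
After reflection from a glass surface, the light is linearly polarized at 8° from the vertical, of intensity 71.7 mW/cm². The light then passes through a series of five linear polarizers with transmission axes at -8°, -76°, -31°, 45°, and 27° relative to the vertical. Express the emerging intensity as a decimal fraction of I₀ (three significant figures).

I/I₀ ≈ 0.00343

By Malus's law, I₁ = 71.7 mW/cm² · cos²(16°) = 66.25 mW/cm².
I₂ = I₁ · cos²(68°) = 66.25 · 0.1403 = 9.297 mW/cm².
I₃ = I₂ · cos²(45°) = 9.297 · 0.5 = 4.649 mW/cm².
I₄ = I₃ · cos²(76°) = 4.649 · 0.05853 = 0.2721 mW/cm².
I₅ = I₄ · cos²(18°) = 0.2721 · 0.9045 = 0.2461 mW/cm².
Transmitted fraction = 0.003432.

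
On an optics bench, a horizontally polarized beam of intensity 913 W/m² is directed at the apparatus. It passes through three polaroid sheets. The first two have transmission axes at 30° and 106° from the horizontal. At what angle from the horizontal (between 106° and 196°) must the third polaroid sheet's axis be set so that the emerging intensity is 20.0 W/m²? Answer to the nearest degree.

I₁ = I₀ cos²(30° − 0°) = I₀ cos²(30°) = 0.75 I₀.
I₂ = I₁ cos²(106° − 30°) = 0.75 I₀ · cos²(76°) = 0.04389 I₀.
Target fraction: 20.0 / 913 W/m² = 0.02191 of I₀.
Need I₃/I₀ = 0.02191, so cos²(θ − 106°) = 0.02191 / 0.04389 = 0.4991.
θ − 106° = arccos(√0.4991) = 45.1°, giving θ ≈ 106 + 45.1 = 151.1°.

θ ≈ 151°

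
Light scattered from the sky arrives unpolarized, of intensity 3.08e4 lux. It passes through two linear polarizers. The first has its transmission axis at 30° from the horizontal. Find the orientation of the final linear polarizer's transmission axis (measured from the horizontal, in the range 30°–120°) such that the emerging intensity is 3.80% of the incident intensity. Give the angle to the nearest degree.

Unpolarized light through the first polarizer → I₁ = ½ I₀, now polarized at 30°.
Need I₂/I₀ = 0.038, so cos²(θ − 30°) = 0.038 / 0.5 = 0.076.
θ − 30° = arccos(√0.076) = 74.0°, giving θ ≈ 30 + 74.0 = 104.0°.

θ ≈ 104°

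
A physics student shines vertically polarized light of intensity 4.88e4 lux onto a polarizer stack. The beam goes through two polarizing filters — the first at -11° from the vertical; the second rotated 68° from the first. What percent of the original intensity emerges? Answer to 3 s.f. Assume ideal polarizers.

≈ 13.5%

I₁ = 4.88e4 lux · cos²(11°) = 4.702e+04 lux.
I₂ = I₁ · cos²(68°) = 4.702e+04 · 0.1403 = 6599 lux.
That is 13.52% of the incident intensity.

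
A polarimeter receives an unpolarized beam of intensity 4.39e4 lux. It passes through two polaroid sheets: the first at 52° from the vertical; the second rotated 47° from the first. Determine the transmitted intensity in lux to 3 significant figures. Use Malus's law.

Unpolarized light through the first polarizer → I₁ = 4.39e4 lux/2 = 2.195e+04 lux, polarized at 52°.
I₂ = I₁ · cos²(47°) = 2.195e+04 · 0.4651 = 1.021e+04 lux.

I ≈ 1.02e4 lux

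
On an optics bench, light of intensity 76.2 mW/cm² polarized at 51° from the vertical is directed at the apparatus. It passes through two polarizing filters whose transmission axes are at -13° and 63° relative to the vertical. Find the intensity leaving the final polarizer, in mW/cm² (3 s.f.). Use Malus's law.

I ≈ 0.857 mW/cm²

By Malus's law, I₁ = 76.2 mW/cm² · cos²(64°) = 14.64 mW/cm².
I₂ = I₁ · cos²(76°) = 14.64 · 0.05853 = 0.857 mW/cm².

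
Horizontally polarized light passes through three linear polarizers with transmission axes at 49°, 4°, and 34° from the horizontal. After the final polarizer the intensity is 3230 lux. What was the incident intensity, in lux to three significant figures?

By Malus's law, I₁ = I₀ cos²(49° − 0°) = I₀ cos²(49°) = 0.4304 I₀.
I₂ = I₁ cos²(4° − 49°) = 0.4304 I₀ · cos²(45°) = 0.2152 I₀.
I₃ = I₂ cos²(34° − 4°) = 0.2152 I₀ · cos²(30°) = 0.1614 I₀.
So 3230 lux = 0.1614 I₀, giving I₀ = 3230/0.1614 = 2.001e+04 lux.

I₀ ≈ 2.00e4 lux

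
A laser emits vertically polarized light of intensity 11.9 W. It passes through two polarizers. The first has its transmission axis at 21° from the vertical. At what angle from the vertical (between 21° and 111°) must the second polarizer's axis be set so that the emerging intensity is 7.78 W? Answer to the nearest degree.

θ ≈ 51°

By Malus's law, I₁ = I₀ cos²(21° − 0°) = I₀ cos²(21°) = 0.8716 I₀.
Target fraction: 7.78 / 11.9 W = 0.6538 of I₀.
Need I₂/I₀ = 0.6538, so cos²(θ − 21°) = 0.6538 / 0.8716 = 0.7501.
θ − 21° = arccos(√0.7501) = 30.0°, giving θ ≈ 21 + 30.0 = 51.0°.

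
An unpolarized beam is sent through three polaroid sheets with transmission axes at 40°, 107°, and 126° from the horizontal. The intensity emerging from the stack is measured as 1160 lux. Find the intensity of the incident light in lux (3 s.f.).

Unpolarized light through the first polarizer → I₁ = ½ I₀, now polarized at 40°.
I₂ = I₁ cos²(107° − 40°) = 0.5 I₀ · cos²(67°) = 0.07634 I₀.
I₃ = I₂ cos²(126° − 107°) = 0.07634 I₀ · cos²(19°) = 0.06824 I₀.
So 1160 lux = 0.06824 I₀, giving I₀ = 1160/0.06824 = 1.7e+04 lux.

I₀ ≈ 1.70e4 lux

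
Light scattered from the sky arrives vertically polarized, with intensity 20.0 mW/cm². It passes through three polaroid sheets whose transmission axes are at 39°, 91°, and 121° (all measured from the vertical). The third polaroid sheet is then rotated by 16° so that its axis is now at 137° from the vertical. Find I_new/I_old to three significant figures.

I_new/I_old ≈ 0.643

Before rotation:
By Malus's law, I₁ = I₀ cos²(39° − 0°) = I₀ cos²(39°) = 0.604 I₀.
I₂ = I₁ cos²(91° − 39°) = 0.604 I₀ · cos²(52°) = 0.2289 I₀.
I₃ = I₂ cos²(121° − 91°) = 0.2289 I₀ · cos²(30°) = 0.1717 I₀.
After rotation:
I₁ = I₀ cos²(39° − 0°) = I₀ cos²(39°) = 0.604 I₀.
I₂ = I₁ cos²(91° − 39°) = 0.604 I₀ · cos²(52°) = 0.2289 I₀.
I₃ = I₂ cos²(137° − 91°) = 0.2289 I₀ · cos²(46°) = 0.1105 I₀.
Ratio = 0.1105 / 0.1717 = 0.6434.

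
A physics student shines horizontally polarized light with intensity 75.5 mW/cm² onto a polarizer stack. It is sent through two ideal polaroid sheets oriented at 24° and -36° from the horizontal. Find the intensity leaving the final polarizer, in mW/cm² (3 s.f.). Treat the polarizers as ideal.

I ≈ 15.8 mW/cm²

I₁ = 75.5 mW/cm² · cos²(24°) = 63.01 mW/cm².
I₂ = I₁ · cos²(60°) = 63.01 · 0.25 = 15.75 mW/cm².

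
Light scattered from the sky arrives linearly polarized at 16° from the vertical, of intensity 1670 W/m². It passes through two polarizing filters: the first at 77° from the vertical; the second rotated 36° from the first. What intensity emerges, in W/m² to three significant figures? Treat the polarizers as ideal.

By Malus's law, I₁ = 1670 W/m² · cos²(61°) = 392.5 W/m².
I₂ = I₁ · cos²(36°) = 392.5 · 0.6545 = 256.9 W/m².

I ≈ 257 W/m²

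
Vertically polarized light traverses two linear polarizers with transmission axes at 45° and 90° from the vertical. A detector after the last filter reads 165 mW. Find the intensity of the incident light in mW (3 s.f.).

I₁ = I₀ cos²(45° − 0°) = I₀ cos²(45°) = 0.5 I₀.
I₂ = I₁ cos²(90° − 45°) = 0.5 I₀ · cos²(45°) = 0.25 I₀.
So 165 mW = 0.25 I₀, giving I₀ = 165/0.25 = 660 mW.

I₀ ≈ 660 mW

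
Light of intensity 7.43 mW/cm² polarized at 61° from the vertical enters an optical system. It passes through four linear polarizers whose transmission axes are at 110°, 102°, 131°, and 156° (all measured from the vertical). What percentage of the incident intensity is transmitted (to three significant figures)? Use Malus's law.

By Malus's law, I₁ = 7.43 mW/cm² · cos²(49°) = 3.198 mW/cm².
I₂ = I₁ · cos²(8°) = 3.198 · 0.9806 = 3.136 mW/cm².
I₃ = I₂ · cos²(29°) = 3.136 · 0.765 = 2.399 mW/cm².
I₄ = I₃ · cos²(25°) = 2.399 · 0.8214 = 1.97 mW/cm².
That is 26.52% of the incident intensity.

≈ 26.5%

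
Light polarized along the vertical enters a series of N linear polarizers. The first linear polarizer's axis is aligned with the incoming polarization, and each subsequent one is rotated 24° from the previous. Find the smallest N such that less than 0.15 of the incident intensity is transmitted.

First polarizer is aligned with the polarization: full transmission.
Each further stage multiplies by cos²(24°) = 0.8346.
After N polarizers: T = 0.8346^(N−1). Require T < 0.15 ⇒ N−1 > ln(0.15)/ln(0.8346) = 10.49, so N−1 ≥ 11 and N = 12.
Check: N=12 gives T = 0.1368 < 0.15; N=11 gives T = 0.1639.

N = 12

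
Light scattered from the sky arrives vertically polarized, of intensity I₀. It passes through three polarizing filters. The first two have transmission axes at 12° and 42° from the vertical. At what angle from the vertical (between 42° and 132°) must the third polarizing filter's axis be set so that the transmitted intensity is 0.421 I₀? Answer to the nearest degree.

θ ≈ 82°

By Malus's law, I₁ = I₀ cos²(12° − 0°) = I₀ cos²(12°) = 0.9568 I₀.
I₂ = I₁ cos²(42° − 12°) = 0.9568 I₀ · cos²(30°) = 0.7176 I₀.
Need I₃/I₀ = 0.421, so cos²(θ − 42°) = 0.421 / 0.7176 = 0.5867.
θ − 42° = arccos(√0.5867) = 40.0°, giving θ ≈ 42 + 40.0 = 82.0°.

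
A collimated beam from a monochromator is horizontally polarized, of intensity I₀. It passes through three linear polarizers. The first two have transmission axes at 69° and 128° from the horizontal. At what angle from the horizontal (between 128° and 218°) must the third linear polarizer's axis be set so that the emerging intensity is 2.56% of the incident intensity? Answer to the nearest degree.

θ ≈ 158°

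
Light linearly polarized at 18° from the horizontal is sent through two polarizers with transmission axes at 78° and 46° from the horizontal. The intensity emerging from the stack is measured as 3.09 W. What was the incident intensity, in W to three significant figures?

I₁ = I₀ cos²(78° − 18°) = I₀ cos²(60°) = 0.25 I₀.
I₂ = I₁ cos²(46° − 78°) = 0.25 I₀ · cos²(32°) = 0.1798 I₀.
So 3.09 W = 0.1798 I₀, giving I₀ = 3.09/0.1798 = 17.19 W.

I₀ ≈ 17.2 W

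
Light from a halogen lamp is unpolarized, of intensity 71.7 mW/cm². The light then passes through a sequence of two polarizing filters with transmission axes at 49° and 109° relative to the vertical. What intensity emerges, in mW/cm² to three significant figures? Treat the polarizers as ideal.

Unpolarized light through the first polarizer → I₁ = 71.7 mW/cm²/2 = 35.85 mW/cm², polarized at 49°.
I₂ = I₁ · cos²(60°) = 35.85 · 0.25 = 8.963 mW/cm².

I ≈ 8.96 mW/cm²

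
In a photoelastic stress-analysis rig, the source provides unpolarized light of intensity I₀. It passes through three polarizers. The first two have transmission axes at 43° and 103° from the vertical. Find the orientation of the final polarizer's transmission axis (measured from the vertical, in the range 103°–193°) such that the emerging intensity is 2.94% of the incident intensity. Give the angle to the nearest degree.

Unpolarized light through the first polarizer → I₁ = ½ I₀, now polarized at 43°.
I₂ = I₁ cos²(103° − 43°) = 0.5 I₀ · cos²(60°) = 0.125 I₀.
Need I₃/I₀ = 0.0294, so cos²(θ − 103°) = 0.0294 / 0.125 = 0.2352.
θ − 103° = arccos(√0.2352) = 61.0°, giving θ ≈ 103 + 61.0 = 164.0°.

θ ≈ 164°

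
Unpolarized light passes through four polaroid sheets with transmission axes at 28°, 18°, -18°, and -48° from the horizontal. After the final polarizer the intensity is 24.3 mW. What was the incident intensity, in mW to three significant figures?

I₀ ≈ 102 mW

Unpolarized light through the first polarizer → I₁ = ½ I₀, now polarized at 28°.
I₂ = I₁ cos²(18° − 28°) = 0.5 I₀ · cos²(10°) = 0.4849 I₀.
I₃ = I₂ cos²(-18° − 18°) = 0.4849 I₀ · cos²(36°) = 0.3174 I₀.
I₄ = I₃ cos²(-48° + 18°) = 0.3174 I₀ · cos²(30°) = 0.238 I₀.
So 24.3 mW = 0.238 I₀, giving I₀ = 24.3/0.238 = 102.1 mW.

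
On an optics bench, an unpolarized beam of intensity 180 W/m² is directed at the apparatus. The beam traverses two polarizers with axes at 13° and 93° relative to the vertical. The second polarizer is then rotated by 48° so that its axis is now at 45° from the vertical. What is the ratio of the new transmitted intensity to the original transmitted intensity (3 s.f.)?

I_new/I_old ≈ 23.9

Before rotation:
Unpolarized light through the first polarizer → I₁ = ½ I₀, now polarized at 13°.
I₂ = I₁ cos²(93° − 13°) = 0.5 I₀ · cos²(80°) = 0.01508 I₀.
After rotation:
Unpolarized light through the first polarizer → I₁ = ½ I₀, now polarized at 13°.
I₂ = I₁ cos²(45° − 13°) = 0.5 I₀ · cos²(32°) = 0.3596 I₀.
Ratio = 0.3596 / 0.01508 = 23.85.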